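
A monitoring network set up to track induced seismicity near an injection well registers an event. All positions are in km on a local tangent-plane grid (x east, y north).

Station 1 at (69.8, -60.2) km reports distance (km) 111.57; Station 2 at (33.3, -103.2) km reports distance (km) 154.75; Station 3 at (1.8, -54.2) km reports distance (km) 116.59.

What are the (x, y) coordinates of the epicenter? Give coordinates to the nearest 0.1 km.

(53.7, 50.2)

Circle about each station: (x − 69.8)² + (y + 60.2)² = 111.57²; (x − 33.3)² + (y + 103.2)² = 154.75²; (x − 1.8)² + (y + 54.2)² = 116.59².
Subtracting the Station 1 equation from the Station 2 and Station 3 equations removes the quadratic terms:
-73.0 x − 86.0 y = -8236.65
-136.0 x + 12.0 y = -6700.56
Solving the 2×2 system: x ≈ 53.7, y ≈ 50.2 km.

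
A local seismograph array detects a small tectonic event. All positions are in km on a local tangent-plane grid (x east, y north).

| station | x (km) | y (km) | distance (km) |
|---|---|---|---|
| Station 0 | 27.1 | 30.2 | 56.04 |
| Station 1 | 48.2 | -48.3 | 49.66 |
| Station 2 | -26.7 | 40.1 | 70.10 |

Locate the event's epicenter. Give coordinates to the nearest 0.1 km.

Circle about each station: (x − 27.1)² + (y − 30.2)² = 56.04²; (x − 48.2)² + (y + 48.3)² = 49.66²; (x + 26.7)² + (y − 40.1)² = 70.10².
Subtracting the Station 0 equation from the Station 1 and Station 2 equations removes the quadratic terms:
42.2 x − 157.0 y = 3684.05
-107.6 x + 19.8 y = -1099.08
Solving the 2×2 system: x ≈ 6.2, y ≈ -21.8 km.

6.2 km east, -21.8 km north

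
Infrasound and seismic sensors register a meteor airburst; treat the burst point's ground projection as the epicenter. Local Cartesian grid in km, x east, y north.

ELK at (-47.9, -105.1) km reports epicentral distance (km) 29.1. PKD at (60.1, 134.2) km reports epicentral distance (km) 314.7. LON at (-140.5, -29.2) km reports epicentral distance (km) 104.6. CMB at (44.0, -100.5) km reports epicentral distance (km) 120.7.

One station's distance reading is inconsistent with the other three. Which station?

PKD

Solve using three stations at a time. Using ELK, LON, CMB (subtract circle equations pairwise → linear system) gives (x, y) ≈ (-76.2, -111.6).
Distances from that point to each station vs reported:
  ELK: calculated 29.0 vs reported 29.1 → residual 0.1 km
  PKD: calculated 281.1 vs reported 314.7 → residual 33.6 km
  LON: calculated 104.6 vs reported 104.6 → residual 0.0 km
  CMB: calculated 120.7 vs reported 120.7 → residual 0.0 km
ELK, LON, CMB are mutually consistent (residuals ≈ 0); PKD is off by 33.6 km.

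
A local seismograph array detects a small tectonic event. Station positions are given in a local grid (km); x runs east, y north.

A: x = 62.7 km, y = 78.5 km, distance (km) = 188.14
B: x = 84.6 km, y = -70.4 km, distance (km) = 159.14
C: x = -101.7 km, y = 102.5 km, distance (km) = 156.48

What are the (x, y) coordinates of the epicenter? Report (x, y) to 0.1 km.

Circle about each station: (x − 62.7)² + (y − 78.5)² = 188.14²; (x − 84.6)² + (y + 70.4)² = 159.14²; (x + 101.7)² + (y − 102.5)² = 156.48².
Subtracting the A equation from the B and C equations removes the quadratic terms:
43.8 x − 297.8 y = 12090.90
-328.8 x + 48.0 y = 21666.27
Solving the 2×2 system: x ≈ -73.4, y ≈ -51.4 km.

x ≈ -73.4 km, y ≈ -51.4 km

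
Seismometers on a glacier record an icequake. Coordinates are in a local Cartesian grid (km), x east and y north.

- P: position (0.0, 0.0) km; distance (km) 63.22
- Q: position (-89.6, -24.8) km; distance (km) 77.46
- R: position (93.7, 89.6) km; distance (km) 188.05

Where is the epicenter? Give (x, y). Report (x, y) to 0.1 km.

Circle about each station: x² + y² = 63.22²; (x + 89.6)² + (y + 24.8)² = 77.46²; (x − 93.7)² + (y − 89.6)² = 188.05².
Subtracting the P equation from the Q and R equations removes the quadratic terms:
-179.2 x − 49.6 y = 6639.92
187.4 x + 179.2 y = -14558.18
Solving the 2×2 system: x ≈ -20.5, y ≈ -59.8 km.

-20.5 km east, -59.8 km north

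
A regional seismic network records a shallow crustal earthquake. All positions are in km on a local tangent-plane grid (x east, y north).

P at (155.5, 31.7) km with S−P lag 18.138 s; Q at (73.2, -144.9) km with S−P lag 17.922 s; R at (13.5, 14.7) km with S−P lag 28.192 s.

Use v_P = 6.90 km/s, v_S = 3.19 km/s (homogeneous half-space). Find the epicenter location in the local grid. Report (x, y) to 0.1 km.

Distance from S−P lag: d = Δt · v_P v_S / (v_P − v_S) = Δt · (6.90·3.19)/(6.90−3.19) ≈ 5.9329·Δt.
So d_P = 107.61, d_Q = 106.33, d_R = 167.26 km.
Circle about each station: (x − 155.5)² + (y − 31.7)² = 107.61²; (x − 73.2)² + (y + 144.9)² = 106.33²; (x − 13.5)² + (y − 14.7)² = 167.26².
Subtracting the P equation from the Q and R equations removes the quadratic terms:
-164.6 x − 353.2 y = 1442.95
-284.0 x − 34.0 y = -41182.80
Solving the 2×2 system: x ≈ 154.1, y ≈ -75.9 km.

154.1 km east, -75.9 km north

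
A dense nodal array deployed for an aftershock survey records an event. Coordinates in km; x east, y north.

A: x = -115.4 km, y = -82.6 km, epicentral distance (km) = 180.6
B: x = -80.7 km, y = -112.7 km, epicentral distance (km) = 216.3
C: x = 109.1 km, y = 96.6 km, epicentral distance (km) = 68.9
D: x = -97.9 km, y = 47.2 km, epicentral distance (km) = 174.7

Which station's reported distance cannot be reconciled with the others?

A

Solve using three stations at a time. Using B, C, D (subtract circle equations pairwise → linear system) gives (x, y) ≈ (76.4, 35.9).
Distances from that point to each station vs reported:
  A: calculated 225.5 vs reported 180.6 → residual 44.9 km
  B: calculated 216.3 vs reported 216.3 → residual 0.0 km
  C: calculated 68.9 vs reported 68.9 → residual 0.0 km
  D: calculated 174.7 vs reported 174.7 → residual 0.0 km
B, C, D are mutually consistent (residuals ≈ 0); A is off by 44.9 km.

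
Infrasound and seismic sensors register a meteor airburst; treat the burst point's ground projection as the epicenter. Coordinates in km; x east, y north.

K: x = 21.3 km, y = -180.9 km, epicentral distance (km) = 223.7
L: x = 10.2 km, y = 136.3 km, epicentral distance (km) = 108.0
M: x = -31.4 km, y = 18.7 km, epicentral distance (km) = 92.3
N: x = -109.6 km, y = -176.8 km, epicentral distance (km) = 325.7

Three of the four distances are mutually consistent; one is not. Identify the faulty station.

N

Solve using three stations at a time. Using K, L, M (subtract circle equations pairwise → linear system) gives (x, y) ≈ (58.5, 39.7).
Distances from that point to each station vs reported:
  K: calculated 223.7 vs reported 223.7 → residual 0.0 km
  L: calculated 108.0 vs reported 108.0 → residual 0.0 km
  M: calculated 92.3 vs reported 92.3 → residual 0.0 km
  N: calculated 274.1 vs reported 325.7 → residual 51.6 km
K, L, M are mutually consistent (residuals ≈ 0); N is off by 51.6 km.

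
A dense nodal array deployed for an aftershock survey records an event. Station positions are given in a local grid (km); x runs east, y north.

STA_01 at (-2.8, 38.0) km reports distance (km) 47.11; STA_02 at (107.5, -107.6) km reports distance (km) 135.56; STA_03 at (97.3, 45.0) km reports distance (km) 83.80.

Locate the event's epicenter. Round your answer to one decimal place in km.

(26.1, 0.8)

Circle about each station: (x + 2.8)² + (y − 38.0)² = 47.11²; (x − 107.5)² + (y + 107.6)² = 135.56²; (x − 97.3)² + (y − 45.0)² = 83.80².
Subtracting pairs of circle equations eliminates x²+y² and gives linear equations (the radical axes):
220.6 x − 291.2 y = 5525.01
200.2 x + 14.0 y = 5237.36
Solving the 2×2 system: x ≈ 26.1, y ≈ 0.8 km.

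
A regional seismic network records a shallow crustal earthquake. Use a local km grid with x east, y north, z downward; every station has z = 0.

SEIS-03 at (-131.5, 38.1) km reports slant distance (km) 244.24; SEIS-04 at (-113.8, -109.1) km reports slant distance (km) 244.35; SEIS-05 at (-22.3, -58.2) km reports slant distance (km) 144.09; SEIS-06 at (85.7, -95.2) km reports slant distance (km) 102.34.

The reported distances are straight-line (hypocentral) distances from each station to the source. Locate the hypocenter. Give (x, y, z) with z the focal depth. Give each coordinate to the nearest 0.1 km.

x ≈ 102.8 km, y ≈ -8.2 km, depth ≈ 51.1 km

Each station gives a sphere (x−x_i)² + (y−y_i)² + z² = d_i² (stations at z=0).
Subtracting the SEIS-03 sphere from SEIS-04 and SEIS-05: z² cancels, leaving linear equations in x and y:
35.4 x − 294.4 y = 6055.65
218.4 x − 192.6 y = 24031.92
Solving: x ≈ 102.797, y ≈ -8.209 km (keep extra digits for the depth step; rounded: 102.8, -8.2).
Then from the SEIS-03 sphere: z² = 244.24² − (x + 131.5)² − (y − 38.1)² with x = 102.797, y = -8.209, so z ≈ 51.123 ≈ 51.1 km.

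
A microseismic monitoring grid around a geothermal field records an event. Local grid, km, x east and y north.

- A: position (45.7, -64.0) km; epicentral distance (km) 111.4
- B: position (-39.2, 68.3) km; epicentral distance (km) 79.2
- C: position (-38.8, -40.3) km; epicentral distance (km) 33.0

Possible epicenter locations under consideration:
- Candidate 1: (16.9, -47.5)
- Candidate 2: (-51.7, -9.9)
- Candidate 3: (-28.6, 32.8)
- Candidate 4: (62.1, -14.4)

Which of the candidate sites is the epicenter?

For each candidate, compare |candidate − station| to the reported distance:
Candidate 1: residuals A 78.2, B 49.5, C 23.2 → max 78.2 km
Candidate 2: residuals A 0.0, B 0.0, C 0.0 → max 0.0 km
Candidate 3: residuals A 10.6, B 42.2, C 40.8 → max 42.2 km
Candidate 4: residuals A 59.2, B 51.6, C 71.2 → max 71.2 km
Only Candidate 2 has all residuals ≈ 0.

Candidate 2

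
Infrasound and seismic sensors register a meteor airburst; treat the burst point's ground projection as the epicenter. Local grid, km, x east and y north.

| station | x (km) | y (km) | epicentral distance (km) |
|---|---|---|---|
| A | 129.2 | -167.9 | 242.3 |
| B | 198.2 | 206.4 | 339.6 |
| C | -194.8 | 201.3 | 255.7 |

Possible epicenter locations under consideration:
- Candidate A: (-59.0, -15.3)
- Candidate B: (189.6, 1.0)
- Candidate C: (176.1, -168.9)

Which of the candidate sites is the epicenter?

Candidate A

For each candidate, compare |candidate − station| to the reported distance:
Candidate A: residuals A 0.0, B 0.0, C 0.0 → max 0.0 km
Candidate B: residuals A 62.9, B 134.0, C 177.8 → max 177.8 km
Candidate C: residuals A 195.4, B 36.4, C 268.3 → max 268.3 km
Only Candidate A has all residuals ≈ 0.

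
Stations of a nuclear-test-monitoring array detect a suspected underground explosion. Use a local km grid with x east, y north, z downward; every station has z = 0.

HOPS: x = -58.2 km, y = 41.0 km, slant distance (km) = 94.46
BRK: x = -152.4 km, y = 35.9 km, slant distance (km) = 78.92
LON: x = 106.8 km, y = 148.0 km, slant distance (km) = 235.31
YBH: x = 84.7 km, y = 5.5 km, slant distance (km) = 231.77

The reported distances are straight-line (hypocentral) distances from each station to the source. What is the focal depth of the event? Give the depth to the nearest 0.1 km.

24.8 km

Each station gives a sphere (x−x_i)² + (y−y_i)² + z² = d_i² (stations at z=0).
Subtracting the HOPS sphere from BRK and LON: z² cancels, leaving linear equations in x and y:
-188.4 x − 10.2 y = 22140.66
330.0 x + 214.0 y = -18206.10
Solving: x ≈ -123.199, y ≈ 104.904 km (keep extra digits for the depth step; rounded: -123.2, 104.9).
Then from the HOPS sphere: z² = 94.46² − (x + 58.2)² − (y − 41.0)² with x = -123.199, y = 104.904, so z ≈ 24.781 ≈ 24.8 km.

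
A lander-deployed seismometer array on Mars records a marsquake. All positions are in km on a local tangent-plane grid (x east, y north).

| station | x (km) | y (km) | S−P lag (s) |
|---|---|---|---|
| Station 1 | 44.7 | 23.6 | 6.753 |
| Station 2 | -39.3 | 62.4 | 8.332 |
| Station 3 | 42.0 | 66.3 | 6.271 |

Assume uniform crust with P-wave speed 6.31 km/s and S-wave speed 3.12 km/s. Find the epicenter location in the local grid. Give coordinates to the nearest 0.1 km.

9.3 km east, 45.6 km north

Distance from S−P lag: d = Δt · v_P v_S / (v_P − v_S) = Δt · (6.31·3.12)/(6.31−3.12) ≈ 6.1715·Δt.
So d_Station 1 = 41.68, d_Station 2 = 51.42, d_Station 3 = 38.70 km.
Circle about each station: (x − 44.7)² + (y − 23.6)² = 41.68²; (x + 39.3)² + (y − 62.4)² = 51.42²; (x − 42.0)² + (y − 66.3)² = 38.70².
Subtracting the Station 1 equation from the Station 2 and Station 3 equations removes the quadratic terms:
-168.0 x + 77.6 y = 1976.41
-5.4 x + 85.4 y = 3844.17
Solving the 2×2 system: x ≈ 9.3, y ≈ 45.6 km.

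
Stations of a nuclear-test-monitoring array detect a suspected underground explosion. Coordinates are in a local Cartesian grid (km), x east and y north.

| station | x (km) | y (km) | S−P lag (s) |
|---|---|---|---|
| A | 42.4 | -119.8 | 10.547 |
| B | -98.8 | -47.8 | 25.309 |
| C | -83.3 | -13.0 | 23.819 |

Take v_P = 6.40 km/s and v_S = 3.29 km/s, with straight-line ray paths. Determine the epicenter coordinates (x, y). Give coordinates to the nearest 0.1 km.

x ≈ 72.4 km, y ≈ -55.0 km

Distance from S−P lag: d = Δt · v_P v_S / (v_P − v_S) = Δt · (6.40·3.29)/(6.40−3.29) ≈ 6.7704·Δt.
So d_A = 71.41, d_B = 171.35, d_C = 161.26 km.
Circle about each station: (x − 42.4)² + (y + 119.8)² = 71.41²; (x + 98.8)² + (y + 47.8)² = 171.35²; (x + 83.3)² + (y + 13.0)² = 161.26².
Subtracting the A equation from the B and C equations removes the quadratic terms:
-282.4 x + 144.0 y = -28364.95
-251.4 x + 213.6 y = -29947.31
Solving the 2×2 system: x ≈ 72.4, y ≈ -55.0 km.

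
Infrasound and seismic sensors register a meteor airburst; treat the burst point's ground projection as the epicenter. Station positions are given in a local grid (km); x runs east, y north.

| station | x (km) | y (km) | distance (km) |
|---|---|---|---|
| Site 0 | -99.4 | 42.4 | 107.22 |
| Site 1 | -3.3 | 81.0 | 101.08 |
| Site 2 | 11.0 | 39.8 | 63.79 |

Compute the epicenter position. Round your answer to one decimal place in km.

Circle about each station: (x + 99.4)² + (y − 42.4)² = 107.22²; (x + 3.3)² + (y − 81.0)² = 101.08²; (x − 11.0)² + (y − 39.8)² = 63.79².
Subtracting pairs of circle equations eliminates x²+y² and gives linear equations (the radical axes):
192.2 x + 77.2 y = -3827.27
220.8 x − 5.2 y = -2546.12
Solving the 2×2 system: x ≈ -12.0, y ≈ -19.7 km.
Check against Site 0 (with the unrounded x, y): √((x + 99.4)²+(y − 42.4)²) = 107.23 ≈ 107.22 km. ✓

(-12.0, -19.7)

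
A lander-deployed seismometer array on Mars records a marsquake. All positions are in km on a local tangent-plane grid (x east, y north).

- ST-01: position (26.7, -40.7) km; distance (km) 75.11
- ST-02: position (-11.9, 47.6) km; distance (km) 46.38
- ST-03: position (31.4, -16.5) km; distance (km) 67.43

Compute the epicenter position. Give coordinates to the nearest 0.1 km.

x ≈ -32.2 km, y ≈ 5.9 km

Circle about each station: (x − 26.7)² + (y + 40.7)² = 75.11²; (x + 11.9)² + (y − 47.6)² = 46.38²; (x − 31.4)² + (y + 16.5)² = 67.43².
Subtracting pairs of circle equations eliminates x²+y² and gives linear equations (the radical axes):
-77.2 x + 176.6 y = 3528.40
9.4 x + 48.4 y = -16.46
Solving the 2×2 system: x ≈ -32.2, y ≈ 5.9 km.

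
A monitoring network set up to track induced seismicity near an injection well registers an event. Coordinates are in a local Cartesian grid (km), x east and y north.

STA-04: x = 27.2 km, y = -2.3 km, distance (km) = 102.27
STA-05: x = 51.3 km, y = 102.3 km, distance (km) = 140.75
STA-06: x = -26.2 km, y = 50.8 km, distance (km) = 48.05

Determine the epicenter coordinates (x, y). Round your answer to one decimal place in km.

(-69.7, 30.4)

Circle about each station: (x − 27.2)² + (y + 2.3)² = 102.27²; (x − 51.3)² + (y − 102.3)² = 140.75²; (x + 26.2)² + (y − 50.8)² = 48.05².
Subtracting the STA-04 equation from the STA-05 and STA-06 equations removes the quadratic terms:
48.2 x + 209.2 y = 3000.44
-106.8 x + 106.2 y = 10672.30
Solving the 2×2 system: x ≈ -69.7, y ≈ 30.4 km.
Check against STA-04 (with the unrounded x, y): √((x − 27.2)²+(y + 2.3)²) = 102.27 ≈ 102.27 km. ✓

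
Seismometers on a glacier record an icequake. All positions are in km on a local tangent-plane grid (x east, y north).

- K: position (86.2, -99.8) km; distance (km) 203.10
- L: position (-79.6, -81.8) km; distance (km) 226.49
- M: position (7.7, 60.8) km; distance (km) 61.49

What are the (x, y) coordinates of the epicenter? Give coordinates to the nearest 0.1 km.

x ≈ 54.4 km, y ≈ 100.8 km

Circle about each station: (x − 86.2)² + (y + 99.8)² = 203.10²; (x + 79.6)² + (y + 81.8)² = 226.49²; (x − 7.7)² + (y − 60.8)² = 61.49².
Subtracting the K equation from the L and M equations removes the quadratic terms:
-331.6 x + 36.0 y = -14411.19
-157.0 x + 321.2 y = 23834.04
Solving the 2×2 system: x ≈ 54.4, y ≈ 100.8 km.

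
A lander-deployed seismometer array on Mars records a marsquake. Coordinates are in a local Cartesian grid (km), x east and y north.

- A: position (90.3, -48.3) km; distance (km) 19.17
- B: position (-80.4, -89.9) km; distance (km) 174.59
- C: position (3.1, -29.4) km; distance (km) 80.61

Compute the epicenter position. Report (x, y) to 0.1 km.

Circle about each station: (x − 90.3)² + (y + 48.3)² = 19.17²; (x + 80.4)² + (y + 89.9)² = 174.59²; (x − 3.1)² + (y + 29.4)² = 80.61².
Subtracting the A equation from the B and C equations removes the quadratic terms:
-341.4 x − 83.2 y = -26054.99
-174.4 x + 37.8 y = -15743.49
Solving the 2×2 system: x ≈ 83.7, y ≈ -30.3 km.

(83.7, -30.3)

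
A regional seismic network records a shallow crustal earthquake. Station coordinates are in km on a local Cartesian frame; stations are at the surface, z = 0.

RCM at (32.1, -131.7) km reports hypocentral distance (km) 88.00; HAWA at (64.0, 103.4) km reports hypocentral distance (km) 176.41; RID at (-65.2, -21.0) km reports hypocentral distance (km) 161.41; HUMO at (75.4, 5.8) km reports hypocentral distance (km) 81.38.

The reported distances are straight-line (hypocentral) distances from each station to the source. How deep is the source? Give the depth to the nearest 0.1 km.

z ≈ 30.3 km

Each station gives a sphere (x−x_i)² + (y−y_i)² + z² = d_i² (stations at z=0).
Subtracting the RCM sphere from HAWA and RID: z² cancels, leaving linear equations in x and y:
63.8 x + 470.2 y = -26964.23
-194.6 x + 221.4 y = -31992.45
Solving: x ≈ 85.897, y ≈ -69.001 km (keep extra digits for the depth step; rounded: 85.9, -69.0).
Then from the RCM sphere: z² = 88.00² − (x − 32.1)² − (y + 131.7)² with x = 85.897, y = -69.001, so z ≈ 30.310 ≈ 30.3 km.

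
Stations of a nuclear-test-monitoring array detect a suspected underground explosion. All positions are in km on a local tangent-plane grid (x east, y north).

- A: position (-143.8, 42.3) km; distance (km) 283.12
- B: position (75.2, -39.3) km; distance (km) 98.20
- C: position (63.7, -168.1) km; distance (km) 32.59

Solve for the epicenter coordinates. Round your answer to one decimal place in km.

Circle about each station: (x + 143.8)² + (y − 42.3)² = 283.12²; (x − 75.2)² + (y + 39.3)² = 98.20²; (x − 63.7)² + (y + 168.1)² = 32.59².
Subtracting pairs of circle equations eliminates x²+y² and gives linear equations (the radical axes):
438.0 x − 163.2 y = 55245.49
415.0 x − 420.8 y = 88942.40
Solving the 2×2 system: x ≈ 74.9, y ≈ -137.5 km.

(74.9, -137.5)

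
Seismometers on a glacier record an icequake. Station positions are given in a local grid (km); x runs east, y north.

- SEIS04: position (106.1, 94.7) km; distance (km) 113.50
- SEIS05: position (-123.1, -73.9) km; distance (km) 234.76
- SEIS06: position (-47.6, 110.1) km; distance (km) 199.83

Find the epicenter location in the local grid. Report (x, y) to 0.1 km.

x ≈ 105.1 km, y ≈ -18.8 km

Circle about each station: (x − 106.1)² + (y − 94.7)² = 113.50²; (x + 123.1)² + (y + 73.9)² = 234.76²; (x + 47.6)² + (y − 110.1)² = 199.83².
Subtracting the SEIS04 equation from the SEIS05 and SEIS06 equations removes the quadratic terms:
-458.4 x − 337.2 y = -41840.49
-307.4 x + 30.8 y = -32887.31
Solving the 2×2 system: x ≈ 105.1, y ≈ -18.8 km.
Check against SEIS04 (with the unrounded x, y): √((x − 106.1)²+(y − 94.7)²) = 113.50 ≈ 113.50 km. ✓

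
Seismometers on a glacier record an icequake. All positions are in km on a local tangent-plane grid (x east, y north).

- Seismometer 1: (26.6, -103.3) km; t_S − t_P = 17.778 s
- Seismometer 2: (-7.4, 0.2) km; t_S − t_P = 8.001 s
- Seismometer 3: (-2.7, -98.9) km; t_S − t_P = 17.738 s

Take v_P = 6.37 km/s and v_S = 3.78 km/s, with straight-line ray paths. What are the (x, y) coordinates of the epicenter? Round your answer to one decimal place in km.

(34.3, 61.8)

Distance from S−P lag: d = Δt · v_P v_S / (v_P − v_S) = Δt · (6.37·3.78)/(6.37−3.78) ≈ 9.2968·Δt.
So d_Seismometer 1 = 165.28, d_Seismometer 2 = 74.38, d_Seismometer 3 = 164.91 km.
Circle about each station: (x − 26.6)² + (y + 103.3)² = 165.28²; (x + 7.4)² + (y − 0.2)² = 74.38²; (x + 2.7)² + (y + 98.9)² = 164.91².
Subtracting the Seismometer 1 equation from the Seismometer 2 and Seismometer 3 equations removes the quadratic terms:
-68.0 x + 207.0 y = 10461.44
-58.6 x + 8.8 y = -1467.78
Solving the 2×2 system: x ≈ 34.3, y ≈ 61.8 km.
Check against Seismometer 1 (with the unrounded x, y): √((x − 26.6)²+(y + 103.3)²) = 165.30 ≈ 165.28 km. ✓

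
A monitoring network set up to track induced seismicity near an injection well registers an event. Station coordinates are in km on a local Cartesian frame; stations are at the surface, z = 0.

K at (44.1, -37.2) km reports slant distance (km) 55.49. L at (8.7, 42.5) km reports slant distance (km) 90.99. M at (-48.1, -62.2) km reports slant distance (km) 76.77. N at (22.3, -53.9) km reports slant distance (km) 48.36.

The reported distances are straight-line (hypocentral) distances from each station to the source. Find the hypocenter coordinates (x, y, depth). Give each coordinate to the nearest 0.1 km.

(9.9, -37.3, 43.7)

Each station gives a sphere (x−x_i)² + (y−y_i)² + z² = d_i² (stations at z=0).
Subtracting the K sphere from L and M: z² cancels, leaving linear equations in x and y:
-70.8 x + 159.4 y = -6646.75
-184.4 x − 50.0 y = 39.31
Solving: x ≈ 9.901, y ≈ -37.301 km (keep extra digits for the depth step; rounded: 9.9, -37.3).
Then from the K sphere: z² = 55.49² − (x − 44.1)² − (y + 37.2)² with x = 9.901, y = -37.301, so z ≈ 43.698 ≈ 43.7 km.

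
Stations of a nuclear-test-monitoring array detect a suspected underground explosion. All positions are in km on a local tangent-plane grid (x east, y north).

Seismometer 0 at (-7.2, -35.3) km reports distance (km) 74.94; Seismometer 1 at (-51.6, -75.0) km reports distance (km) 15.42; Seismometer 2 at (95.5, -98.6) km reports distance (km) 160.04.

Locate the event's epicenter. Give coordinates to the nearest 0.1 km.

-63.9 km east, -84.3 km north

Circle about each station: (x + 7.2)² + (y + 35.3)² = 74.94²; (x + 51.6)² + (y + 75.0)² = 15.42²; (x − 95.5)² + (y + 98.6)² = 160.04².
Subtracting the Seismometer 0 equation from the Seismometer 1 and Seismometer 2 equations removes the quadratic terms:
-88.8 x − 79.4 y = 12367.86
205.4 x − 126.6 y = -2452.52
Solving the 2×2 system: x ≈ -63.9, y ≈ -84.3 km.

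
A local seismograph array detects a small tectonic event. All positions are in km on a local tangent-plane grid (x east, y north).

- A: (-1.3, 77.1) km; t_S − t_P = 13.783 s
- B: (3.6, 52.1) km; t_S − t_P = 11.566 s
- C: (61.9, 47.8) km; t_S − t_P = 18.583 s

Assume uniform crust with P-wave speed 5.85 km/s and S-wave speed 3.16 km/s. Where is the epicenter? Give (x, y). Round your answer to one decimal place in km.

(-56.6, 0.2)

Distance from S−P lag: d = Δt · v_P v_S / (v_P − v_S) = Δt · (5.85·3.16)/(5.85−3.16) ≈ 6.8721·Δt.
So d_A = 94.72, d_B = 79.48, d_C = 127.70 km.
Circle about each station: (x + 1.3)² + (y − 77.1)² = 94.72²; (x − 3.6)² + (y − 52.1)² = 79.48²; (x − 61.9)² + (y − 47.8)² = 127.70².
Subtracting the A equation from the B and C equations removes the quadratic terms:
9.8 x − 50.0 y = -563.92
126.4 x − 58.6 y = -7165.06
Solving the 2×2 system: x ≈ -56.6, y ≈ 0.2 km.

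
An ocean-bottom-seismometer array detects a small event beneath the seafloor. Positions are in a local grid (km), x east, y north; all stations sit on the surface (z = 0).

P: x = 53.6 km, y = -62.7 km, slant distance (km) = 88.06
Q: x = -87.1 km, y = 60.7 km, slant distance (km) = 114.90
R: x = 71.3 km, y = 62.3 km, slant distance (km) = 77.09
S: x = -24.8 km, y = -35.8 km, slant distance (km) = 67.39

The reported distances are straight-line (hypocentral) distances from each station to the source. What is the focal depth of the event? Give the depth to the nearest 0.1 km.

Each station gives a sphere (x−x_i)² + (y−y_i)² + z² = d_i² (stations at z=0).
Subtracting the P sphere from Q and R: z² cancels, leaving linear equations in x and y:
-281.4 x + 246.8 y = -980.80
35.4 x + 250.0 y = 3972.43
Solving: x ≈ 15.497, y ≈ 13.695 km (keep extra digits for the depth step; rounded: 15.5, 13.7).
Then from the P sphere: z² = 88.06² − (x − 53.6)² − (y + 62.7)² with x = 15.497, y = 13.695, so z ≈ 21.599 ≈ 21.6 km.
Check against S (with the unrounded solution): distance 67.38 ≈ 67.39 km. ✓

21.6 km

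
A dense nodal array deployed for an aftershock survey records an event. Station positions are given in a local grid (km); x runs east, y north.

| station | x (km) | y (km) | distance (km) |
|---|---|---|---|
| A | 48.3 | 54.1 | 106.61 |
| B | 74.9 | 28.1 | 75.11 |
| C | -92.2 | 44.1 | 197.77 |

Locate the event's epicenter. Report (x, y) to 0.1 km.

83.6 km east, -46.5 km north

Circle about each station: (x − 48.3)² + (y − 54.1)² = 106.61²; (x − 74.9)² + (y − 28.1)² = 75.11²; (x + 92.2)² + (y − 44.1)² = 197.77².
Subtracting the A equation from the B and C equations removes the quadratic terms:
53.2 x − 52.0 y = 6864.10
-281.0 x − 20.0 y = -22561.33
Solving the 2×2 system: x ≈ 83.6, y ≈ -46.5 km.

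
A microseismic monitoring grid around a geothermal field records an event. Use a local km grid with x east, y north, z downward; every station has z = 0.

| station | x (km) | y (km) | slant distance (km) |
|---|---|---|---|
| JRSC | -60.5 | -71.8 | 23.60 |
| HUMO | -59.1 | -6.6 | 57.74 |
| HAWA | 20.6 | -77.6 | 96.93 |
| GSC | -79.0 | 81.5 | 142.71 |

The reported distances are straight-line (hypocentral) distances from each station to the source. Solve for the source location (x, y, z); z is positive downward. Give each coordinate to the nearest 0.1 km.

Each station gives a sphere (x−x_i)² + (y−y_i)² + z² = d_i² (stations at z=0).
Subtracting the JRSC sphere from HUMO and HAWA: z² cancels, leaving linear equations in x and y:
2.8 x + 130.4 y = -8056.07
162.2 x − 11.6 y = -11207.83
Solving: x ≈ -73.404, y ≈ -60.203 km (keep extra digits for the depth step; rounded: -73.4, -60.2).
Then from the JRSC sphere: z² = 23.60² − (x + 60.5)² − (y + 71.8)² with x = -73.404, y = -60.203, so z ≈ 15.999 ≈ 16.0 km.
Check against GSC (with the unrounded solution): distance 142.71 ≈ 142.71 km. ✓

x ≈ -73.4 km, y ≈ -60.2 km, depth ≈ 16.0 km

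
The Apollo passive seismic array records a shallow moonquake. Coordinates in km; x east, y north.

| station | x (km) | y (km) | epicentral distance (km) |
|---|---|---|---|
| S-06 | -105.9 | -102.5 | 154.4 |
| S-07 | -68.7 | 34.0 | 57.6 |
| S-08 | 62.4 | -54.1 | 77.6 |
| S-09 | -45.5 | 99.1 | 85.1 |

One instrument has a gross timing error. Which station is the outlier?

Solve using three stations at a time. Using S-06, S-07, S-09 (subtract circle equations pairwise → linear system) gives (x, y) ≈ (-12.7, 20.6).
Distances from that point to each station vs reported:
  S-06: calculated 154.4 vs reported 154.4 → residual 0.0 km
  S-07: calculated 57.5 vs reported 57.6 → residual 0.1 km
  S-08: calculated 106.0 vs reported 77.6 → residual 28.4 km
  S-09: calculated 85.1 vs reported 85.1 → residual 0.0 km
S-06, S-07, S-09 are mutually consistent (residuals ≈ 0); S-08 is off by 28.4 km.

S-08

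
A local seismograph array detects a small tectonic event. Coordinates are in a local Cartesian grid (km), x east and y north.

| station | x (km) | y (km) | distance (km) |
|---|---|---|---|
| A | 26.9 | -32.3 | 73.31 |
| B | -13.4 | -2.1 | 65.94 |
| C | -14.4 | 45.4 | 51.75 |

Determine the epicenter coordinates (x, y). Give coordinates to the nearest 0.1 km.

Circle about each station: (x − 26.9)² + (y + 32.3)² = 73.31²; (x + 13.4)² + (y + 2.1)² = 65.94²; (x + 14.4)² + (y − 45.4)² = 51.75².
Subtracting pairs of circle equations eliminates x²+y² and gives linear equations (the radical axes):
-80.6 x + 60.4 y = -556.66
-82.6 x + 155.4 y = 3197.91
Solving the 2×2 system: x ≈ 37.1, y ≈ 40.3 km.

x ≈ 37.1 km, y ≈ 40.3 km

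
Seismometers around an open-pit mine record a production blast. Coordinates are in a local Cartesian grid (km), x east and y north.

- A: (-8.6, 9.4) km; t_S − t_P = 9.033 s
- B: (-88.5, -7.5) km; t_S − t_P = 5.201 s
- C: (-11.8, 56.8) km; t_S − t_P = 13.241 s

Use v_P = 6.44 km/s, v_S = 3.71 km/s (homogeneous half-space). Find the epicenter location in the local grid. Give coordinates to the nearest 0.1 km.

Distance from S−P lag: d = Δt · v_P v_S / (v_P − v_S) = Δt · (6.44·3.71)/(6.44−3.71) ≈ 8.7518·Δt.
So d_A = 79.05, d_B = 45.52, d_C = 115.88 km.
Circle about each station: (x + 8.6)² + (y − 9.4)² = 79.05²; (x + 88.5)² + (y + 7.5)² = 45.52²; (x + 11.8)² + (y − 56.8)² = 115.88².
Subtracting pairs of circle equations eliminates x²+y² and gives linear equations (the radical axes):
-159.8 x − 33.8 y = 11903.01
-6.4 x + 94.8 y = -3976.11
Solving the 2×2 system: x ≈ -64.7, y ≈ -46.3 km.

(-64.7, -46.3)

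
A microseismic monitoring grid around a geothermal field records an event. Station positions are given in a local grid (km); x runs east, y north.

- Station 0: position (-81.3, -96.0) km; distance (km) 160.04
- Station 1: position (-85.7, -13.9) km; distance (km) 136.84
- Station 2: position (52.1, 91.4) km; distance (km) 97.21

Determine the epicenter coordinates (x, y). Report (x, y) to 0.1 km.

Circle about each station: (x + 81.3)² + (y + 96.0)² = 160.04²; (x + 85.7)² + (y + 13.9)² = 136.84²; (x − 52.1)² + (y − 91.4)² = 97.21².
Subtracting the Station 0 equation from the Station 1 and Station 2 equations removes the quadratic terms:
-8.8 x + 164.2 y = -1400.37
266.8 x + 374.8 y = 11405.70
Solving the 2×2 system: x ≈ 50.9, y ≈ -5.8 km.

50.9 km east, -5.8 km north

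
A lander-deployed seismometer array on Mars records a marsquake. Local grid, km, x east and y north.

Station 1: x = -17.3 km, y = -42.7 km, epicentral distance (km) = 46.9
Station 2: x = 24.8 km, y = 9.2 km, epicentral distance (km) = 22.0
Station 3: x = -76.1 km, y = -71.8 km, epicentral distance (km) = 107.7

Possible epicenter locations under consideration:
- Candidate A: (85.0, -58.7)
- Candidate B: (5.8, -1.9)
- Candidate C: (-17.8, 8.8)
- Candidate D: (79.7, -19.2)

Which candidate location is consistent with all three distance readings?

For each candidate, compare |candidate − station| to the reported distance:
Candidate A: residuals Station 1 56.6, Station 2 68.7, Station 3 53.9 → max 68.7 km
Candidate B: residuals Station 1 0.0, Station 2 0.0, Station 3 0.0 → max 0.0 km
Candidate C: residuals Station 1 4.6, Station 2 20.6, Station 3 8.2 → max 20.6 km
Candidate D: residuals Station 1 52.9, Station 2 39.8, Station 3 56.7 → max 56.7 km
Only Candidate B has all residuals ≈ 0.

Candidate B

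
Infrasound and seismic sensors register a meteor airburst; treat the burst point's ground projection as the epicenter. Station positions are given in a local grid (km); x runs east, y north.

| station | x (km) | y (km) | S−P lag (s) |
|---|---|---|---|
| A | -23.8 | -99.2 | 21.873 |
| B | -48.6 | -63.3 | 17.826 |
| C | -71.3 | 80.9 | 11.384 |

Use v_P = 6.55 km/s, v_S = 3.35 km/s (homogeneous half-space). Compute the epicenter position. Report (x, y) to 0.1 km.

(-0.1, 48.9)

Distance from S−P lag: d = Δt · v_P v_S / (v_P − v_S) = Δt · (6.55·3.35)/(6.55−3.35) ≈ 6.8570·Δt.
So d_A = 149.98, d_B = 122.23, d_C = 78.06 km.
Circle about each station: (x + 23.8)² + (y + 99.2)² = 149.98²; (x + 48.6)² + (y + 63.3)² = 122.23²; (x + 71.3)² + (y − 80.9)² = 78.06².
Subtracting pairs of circle equations eliminates x²+y² and gives linear equations (the radical axes):
-49.6 x + 71.8 y = 3515.60
-95.0 x + 360.2 y = 17622.06
Solving the 2×2 system: x ≈ -0.1, y ≈ 48.9 km.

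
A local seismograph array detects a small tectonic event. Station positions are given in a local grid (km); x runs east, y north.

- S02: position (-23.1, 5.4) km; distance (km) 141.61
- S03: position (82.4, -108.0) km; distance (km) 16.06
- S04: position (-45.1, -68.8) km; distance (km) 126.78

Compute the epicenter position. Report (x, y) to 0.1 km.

Circle about each station: (x + 23.1)² + (y − 5.4)² = 141.61²; (x − 82.4)² + (y + 108.0)² = 16.06²; (x + 45.1)² + (y + 68.8)² = 126.78².
Subtracting the S02 equation from the S03 and S04 equations removes the quadratic terms:
211.0 x − 226.8 y = 37686.46
-44.0 x − 148.4 y = 10184.90
Solving the 2×2 system: x ≈ 79.5, y ≈ -92.2 km.

79.5 km east, -92.2 km north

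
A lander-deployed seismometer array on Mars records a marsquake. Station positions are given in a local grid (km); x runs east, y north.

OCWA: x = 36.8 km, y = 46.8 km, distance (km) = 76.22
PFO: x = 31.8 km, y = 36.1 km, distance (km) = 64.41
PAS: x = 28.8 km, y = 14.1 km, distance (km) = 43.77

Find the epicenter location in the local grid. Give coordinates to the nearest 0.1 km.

(4.2, -22.1)

Circle about each station: (x − 36.8)² + (y − 46.8)² = 76.22²; (x − 31.8)² + (y − 36.1)² = 64.41²; (x − 28.8)² + (y − 14.1)² = 43.77².
Subtracting the OCWA equation from the PFO and PAS equations removes the quadratic terms:
-10.0 x − 21.4 y = 430.81
-16.0 x − 65.4 y = 1377.45
Solving the 2×2 system: x ≈ 4.2, y ≈ -22.1 km.
Check against OCWA (with the unrounded x, y): √((x − 36.8)²+(y − 46.8)²) = 76.22 ≈ 76.22 km. ✓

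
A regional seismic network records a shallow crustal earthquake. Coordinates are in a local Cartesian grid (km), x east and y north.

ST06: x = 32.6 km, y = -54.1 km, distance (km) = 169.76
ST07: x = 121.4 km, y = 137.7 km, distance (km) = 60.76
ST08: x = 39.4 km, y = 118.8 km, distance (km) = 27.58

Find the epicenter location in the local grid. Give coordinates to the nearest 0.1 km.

x ≈ 66.2 km, y ≈ 112.3 km

Circle about each station: (x − 32.6)² + (y + 54.1)² = 169.76²; (x − 121.4)² + (y − 137.7)² = 60.76²; (x − 39.4)² + (y − 118.8)² = 27.58².
Subtracting pairs of circle equations eliminates x²+y² and gives linear equations (the radical axes):
177.6 x + 383.6 y = 54836.36
13.6 x + 345.8 y = 39734.03
Solving the 2×2 system: x ≈ 66.2, y ≈ 112.3 km.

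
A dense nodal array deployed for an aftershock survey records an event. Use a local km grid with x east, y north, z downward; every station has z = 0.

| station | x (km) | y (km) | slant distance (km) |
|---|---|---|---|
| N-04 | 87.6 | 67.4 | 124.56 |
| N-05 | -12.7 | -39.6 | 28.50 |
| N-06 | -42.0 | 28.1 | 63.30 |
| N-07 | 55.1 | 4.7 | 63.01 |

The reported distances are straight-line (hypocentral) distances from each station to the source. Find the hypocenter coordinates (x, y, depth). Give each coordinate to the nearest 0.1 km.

(-1.6, -18.2, 15.2)

Each station gives a sphere (x−x_i)² + (y−y_i)² + z² = d_i² (stations at z=0).
Subtracting the N-04 sphere from N-05 and N-06: z² cancels, leaving linear equations in x and y:
-200.6 x − 214.0 y = 4215.87
-259.2 x − 78.6 y = 1845.39
Solving: x ≈ -1.601, y ≈ -18.200 km (keep extra digits for the depth step; rounded: -1.6, -18.2).
Then from the N-04 sphere: z² = 124.56² − (x − 87.6)² − (y − 67.4)² with x = -1.601, y = -18.200, so z ≈ 15.199 ≈ 15.2 km.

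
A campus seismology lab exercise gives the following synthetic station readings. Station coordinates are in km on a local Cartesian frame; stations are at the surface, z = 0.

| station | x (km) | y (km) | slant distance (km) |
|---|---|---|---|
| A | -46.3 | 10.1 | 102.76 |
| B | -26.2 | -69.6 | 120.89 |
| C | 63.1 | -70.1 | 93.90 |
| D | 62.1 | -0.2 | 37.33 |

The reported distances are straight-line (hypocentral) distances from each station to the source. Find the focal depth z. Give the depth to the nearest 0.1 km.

30.9 km

Each station gives a sphere (x−x_i)² + (y−y_i)² + z² = d_i² (stations at z=0).
Subtracting the A sphere from B and C: z² cancels, leaving linear equations in x and y:
40.2 x − 159.4 y = -769.87
218.8 x − 160.4 y = 8392.33
Solving: x ≈ 51.400, y ≈ 17.793 km (keep extra digits for the depth step; rounded: 51.4, 17.8).
Then from the A sphere: z² = 102.76² − (x + 46.3)² − (y − 10.1)² with x = 51.400, y = 17.793, so z ≈ 30.905 ≈ 30.9 km.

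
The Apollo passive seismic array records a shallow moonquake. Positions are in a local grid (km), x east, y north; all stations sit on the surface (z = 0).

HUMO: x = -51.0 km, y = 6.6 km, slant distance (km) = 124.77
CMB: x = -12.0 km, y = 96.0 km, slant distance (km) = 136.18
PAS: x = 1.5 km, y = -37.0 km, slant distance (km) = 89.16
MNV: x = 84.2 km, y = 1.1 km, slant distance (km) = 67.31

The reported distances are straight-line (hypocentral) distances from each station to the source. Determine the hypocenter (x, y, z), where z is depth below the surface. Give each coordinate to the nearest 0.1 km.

x ≈ 57.1 km, y ≈ -4.0 km, depth ≈ 61.4 km

Each station gives a sphere (x−x_i)² + (y−y_i)² + z² = d_i² (stations at z=0).
Subtracting the HUMO sphere from CMB and PAS: z² cancels, leaving linear equations in x and y:
78.0 x + 178.8 y = 3738.00
105.0 x − 87.2 y = 6344.74
Solving: x ≈ 57.101, y ≈ -4.004 km (keep extra digits for the depth step; rounded: 57.1, -4.0).
Then from the HUMO sphere: z² = 124.77² − (x + 51.0)² − (y − 6.6)² with x = 57.101, y = -4.004, so z ≈ 61.394 ≈ 61.4 km.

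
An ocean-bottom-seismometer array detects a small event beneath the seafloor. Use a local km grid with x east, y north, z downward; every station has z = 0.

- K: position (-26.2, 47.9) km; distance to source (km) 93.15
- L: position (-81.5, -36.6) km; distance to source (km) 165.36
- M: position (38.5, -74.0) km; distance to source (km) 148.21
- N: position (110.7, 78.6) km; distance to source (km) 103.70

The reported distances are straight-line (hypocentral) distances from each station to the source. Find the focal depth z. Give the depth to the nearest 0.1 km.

Each station gives a sphere (x−x_i)² + (y−y_i)² + z² = d_i² (stations at z=0).
Subtracting the K sphere from L and M: z² cancels, leaving linear equations in x and y:
-110.6 x − 169.0 y = -13666.05
129.4 x − 243.8 y = -9311.88
Solving: x ≈ 36.002, y ≈ 57.303 km (keep extra digits for the depth step; rounded: 36.0, 57.3).
Then from the K sphere: z² = 93.15² − (x + 26.2)² − (y − 47.9)² with x = 36.002, y = 57.303, so z ≈ 68.698 ≈ 68.7 km.

z ≈ 68.7 km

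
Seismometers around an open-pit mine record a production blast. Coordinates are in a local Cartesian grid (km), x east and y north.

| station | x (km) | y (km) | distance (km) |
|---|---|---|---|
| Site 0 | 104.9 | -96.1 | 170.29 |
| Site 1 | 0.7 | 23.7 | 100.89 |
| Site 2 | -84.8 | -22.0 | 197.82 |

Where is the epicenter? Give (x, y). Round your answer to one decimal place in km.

Circle about each station: (x − 104.9)² + (y + 96.1)² = 170.29²; (x − 0.7)² + (y − 23.7)² = 100.89²; (x + 84.8)² + (y + 22.0)² = 197.82².
Subtracting pairs of circle equations eliminates x²+y² and gives linear equations (the radical axes):
-208.4 x + 239.6 y = -857.15
-379.4 x + 148.2 y = -22698.25
Solving the 2×2 system: x ≈ 88.5, y ≈ 73.4 km.
Check against Site 0 (with the unrounded x, y): √((x − 104.9)²+(y + 96.1)²) = 170.29 ≈ 170.29 km. ✓

88.5 km east, 73.4 km north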